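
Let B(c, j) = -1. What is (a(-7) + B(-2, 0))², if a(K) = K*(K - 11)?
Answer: 15625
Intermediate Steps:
a(K) = K*(-11 + K)
(a(-7) + B(-2, 0))² = (-7*(-11 - 7) - 1)² = (-7*(-18) - 1)² = (126 - 1)² = 125² = 15625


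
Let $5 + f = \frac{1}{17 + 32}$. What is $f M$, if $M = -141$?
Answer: $\frac{34404}{49} \approx 702.12$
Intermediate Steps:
$f = - \frac{244}{49}$ ($f = -5 + \frac{1}{17 + 32} = -5 + \frac{1}{49} = - \frac{244}{49} \approx -4.9796$)
$f M = \left(- \frac{244}{49}\right) \left(-141\right) = \frac{34404}{49}$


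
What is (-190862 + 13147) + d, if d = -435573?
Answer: -613288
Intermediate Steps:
(-190862 + 13147) + d = (-190862 + 13147) - 435573 = -177715 - 435573 = -613288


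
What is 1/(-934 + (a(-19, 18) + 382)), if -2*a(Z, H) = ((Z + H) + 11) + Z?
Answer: -2/1095 ≈ -0.0018265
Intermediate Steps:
a(Z, H) = -11/2 - Z - H/2 (a(Z, H) = -(((Z + H) + 11) + Z)/2 = -(((H + Z) + 11) + Z)/2 = -((11 + H + Z) + Z)/2 = -(11 + H + 2*Z)/2 = -11/2 - Z - H/2)
1/(-934 + (a(-19, 18) + 382)) = 1/(-934 + ((-11/2 - 1*(-19) - ½*18) + 382)) = 1/(-934 + ((-11/2 + 19 - 9) + 382)) = 1/(-934 + (9/2 + 382)) = 1/(-934 + 773/2) = 1/(-1095/2) = -2/1095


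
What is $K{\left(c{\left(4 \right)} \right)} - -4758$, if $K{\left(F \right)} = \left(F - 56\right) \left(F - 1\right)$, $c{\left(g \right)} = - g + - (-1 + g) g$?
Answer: $5982$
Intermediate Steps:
$c{\left(g \right)} = - g + g \left(1 - g\right)$ ($c{\left(g \right)} = - g + \left(1 - g\right) g = - g + g \left(1 - g\right)$)
$K{\left(F \right)} = \left(-1 + F\right) \left(-56 + F\right)$ ($K{\left(F \right)} = \left(-56 + F\right) \left(-1 + F\right) = \left(-1 + F\right) \left(-56 + F\right)$)
$K{\left(c{\left(4 \right)} \right)} - -4758 = \left(56 + \left(- 4^{2}\right)^{2} - 57 \left(- 4^{2}\right)\right) - -4758 = \left(56 + \left(\left(-1\right) 16\right)^{2} - 57 \left(\left(-1\right) 16\right)\right) + 4758 = \left(56 + \left(-16\right)^{2} - -912\right) + 4758 = \left(56 + 256 + 912\right) + 4758 = 1224 + 4758 = 5982$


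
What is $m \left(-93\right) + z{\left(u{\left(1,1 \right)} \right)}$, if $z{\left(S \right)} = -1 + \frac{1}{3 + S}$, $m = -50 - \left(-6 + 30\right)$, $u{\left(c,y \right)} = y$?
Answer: $\frac{27525}{4} \approx 6881.3$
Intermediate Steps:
$m = -74$ ($m = -50 - 24 = -74$)
$m \left(-93\right) + z{\left(u{\left(1,1 \right)} \right)} = \left(-74\right) \left(-93\right) + \frac{-2 - 1}{3 + 1} = 6882 + \frac{-2 - 1}{4} = 6882 + \frac{1}{4} \left(-3\right) = 6882 - \frac{3}{4} = \frac{27525}{4}$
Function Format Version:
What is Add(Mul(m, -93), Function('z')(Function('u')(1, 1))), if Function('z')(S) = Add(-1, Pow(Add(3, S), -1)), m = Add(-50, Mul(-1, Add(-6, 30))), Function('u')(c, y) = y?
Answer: Rational(27525, 4) ≈ 6881.3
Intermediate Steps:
m = -74 (m = Add(-50, Mul(-1, 24)) = Add(-50, -24) = -74)
Add(Mul(m, -93), Function('z')(Function('u')(1, 1))) = Add(Mul(-74, -93), Mul(Pow(Add(3, 1), -1), Add(-2, Mul(-1, 1)))) = Add(6882, Mul(Pow(4, -1), Add(-2, -1))) = Add(6882, Mul(Rational(1, 4), -3)) = Add(6882, Rational(-3, 4)) = Rational(27525, 4)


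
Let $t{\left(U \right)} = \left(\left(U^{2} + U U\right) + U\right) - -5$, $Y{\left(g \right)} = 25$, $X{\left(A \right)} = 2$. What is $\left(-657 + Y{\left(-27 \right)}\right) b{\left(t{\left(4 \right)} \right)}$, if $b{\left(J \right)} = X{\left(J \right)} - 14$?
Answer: $7584$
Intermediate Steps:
$t{\left(U \right)} = 5 + U + 2 U^{2}$ ($t{\left(U \right)} = \left(\left(U^{2} + U^{2}\right) + U\right) + 5 = \left(2 U^{2} + U\right) + 5 = \left(U + 2 U^{2}\right) + 5 = 5 + U + 2 U^{2}$)
$b{\left(J \right)} = -12$ ($b{\left(J \right)} = 2 - 14 = -12$)
$\left(-657 + Y{\left(-27 \right)}\right) b{\left(t{\left(4 \right)} \right)} = \left(-657 + 25\right) \left(-12\right) = \left(-632\right) \left(-12\right) = 7584$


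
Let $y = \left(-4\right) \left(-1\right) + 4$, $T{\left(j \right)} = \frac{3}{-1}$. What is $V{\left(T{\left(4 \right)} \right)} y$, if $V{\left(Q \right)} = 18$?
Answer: $144$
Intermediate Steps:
$T{\left(j \right)} = -3$ ($T{\left(j \right)} = 3 \left(-1\right) = -3$)
$y = 8$ ($y = 4 + 4 = 8$)
$V{\left(T{\left(4 \right)} \right)} y = 18 \cdot 8 = 144$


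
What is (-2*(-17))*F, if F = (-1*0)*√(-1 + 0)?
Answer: 0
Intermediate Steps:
F = 0 (F = 0*√(-1) = 0*I = 0)
(-2*(-17))*F = -2*(-17)*0 = 34*0 = 0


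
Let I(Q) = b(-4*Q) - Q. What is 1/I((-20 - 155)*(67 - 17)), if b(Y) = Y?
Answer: 1/43750 ≈ 2.2857e-5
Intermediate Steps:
I(Q) = -5*Q (I(Q) = -4*Q - Q = -5*Q)
1/I((-20 - 155)*(67 - 17)) = 1/(-5*(-20 - 155)*(67 - 17)) = 1/(-(-875)*50) = 1/(-5*(-8750)) = 1/43750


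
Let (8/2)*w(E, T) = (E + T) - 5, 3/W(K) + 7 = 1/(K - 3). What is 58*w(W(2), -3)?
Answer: -1943/16 ≈ -121.44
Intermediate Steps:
W(K) = 3/(-7 + 1/(-3 + K)) (W(K) = 3/(-7 + 1/(K - 3)) = 3/(-7 + 1/(-3 + K)))
w(E, T) = -5/4 + E/4 + T/4 (w(E, T) = ((E + T) - 5)/4 = (-5 + E + T)/4 = -5/4 + E/4 + T/4)
58*w(W(2), -3) = 58*(-5/4 + (3*(3 - 1*2)/(-22 + 7*2))/4 + (¼)*(-3)) = 58*(-5/4 + (3*(3 - 2)/(-22 + 14))/4 - ¾) = 58*(-5/4 + (3*1/(-8))/4 - ¾) = 58*(-5/4 + (3*(-⅛)*1)/4 - ¾) = 58*(-5/4 + (¼)*(-3/8) - ¾) = 58*(-5/4 - 3/32 - ¾) = 58*(-67/32) = -1943/16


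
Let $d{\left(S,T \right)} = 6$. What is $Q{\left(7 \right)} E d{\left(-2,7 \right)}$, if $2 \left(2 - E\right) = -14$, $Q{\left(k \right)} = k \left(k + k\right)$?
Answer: $5292$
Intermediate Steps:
$Q{\left(k \right)} = 2 k^{2}$ ($Q{\left(k \right)} = k 2 k = 2 k^{2}$)
$E = 9$ ($E = 2 - -7 = 2 + 7 = 9$)
$Q{\left(7 \right)} E d{\left(-2,7 \right)} = 2 \cdot 7^{2} \cdot 9 \cdot 6 = 2 \cdot 49 \cdot 9 \cdot 6 = 98 \cdot 9 \cdot 6 = 882 \cdot 6 = 5292$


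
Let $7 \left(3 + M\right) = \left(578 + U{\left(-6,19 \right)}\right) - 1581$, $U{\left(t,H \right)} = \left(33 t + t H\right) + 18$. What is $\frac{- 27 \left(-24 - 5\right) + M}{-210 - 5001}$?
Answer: $- \frac{4163}{36477} \approx -0.11413$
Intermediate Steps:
$U{\left(t,H \right)} = 18 + 33 t + H t$ ($U{\left(t,H \right)} = \left(33 t + H t\right) + 18 = 18 + 33 t + H t$)
$M = - \frac{1318}{7}$ ($M = -3 + \frac{\left(578 + \left(18 + 33 \left(-6\right) + 19 \left(-6\right)\right)\right) - 1581}{7} = -3 + \frac{\left(578 - 294\right) - 1581}{7} = -3 + \frac{284 - 1581}{7} = -3 + \frac{1}{7} \left(-1297\right) = -3 - \frac{1297}{7} = - \frac{1318}{7} \approx -188.29$)
$\frac{- 27 \left(-24 - 5\right) + M}{-210 - 5001} = \frac{- 27 \left(-24 - 5\right) - \frac{1318}{7}}{-210 - 5001} = \frac{\left(-27\right) \left(-29\right) - \frac{1318}{7}}{-5211} = \left(783 - \frac{1318}{7}\right) \left(- \frac{1}{5211}\right) = \frac{4163}{7} \left(- \frac{1}{5211}\right) = - \frac{4163}{36477}$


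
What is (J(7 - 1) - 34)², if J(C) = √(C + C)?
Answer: 1168 - 136*√3 ≈ 932.44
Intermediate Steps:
J(C) = √2*√C (J(C) = √(2*C) = √2*√C)
(J(7 - 1) - 34)² = (√2*√(7 - 1) - 34)² = (√2*√6 - 34)² = (2*√3 - 34)² = (-34 + 2*√3)²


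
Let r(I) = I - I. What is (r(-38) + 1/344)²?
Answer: 1/118336 ≈ 8.4505e-6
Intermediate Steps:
r(I) = 0
(r(-38) + 1/344)² = (0 + 1/344)² = (1/344)² = 1/118336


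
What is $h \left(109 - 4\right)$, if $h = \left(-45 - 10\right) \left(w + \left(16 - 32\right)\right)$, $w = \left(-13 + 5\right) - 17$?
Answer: $236775$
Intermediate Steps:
$w = -25$ ($w = -8 - 17 = -25$)
$h = 2255$ ($h = \left(-45 - 10\right) \left(-25 + \left(16 - 32\right)\right) = - 55 \left(-25 + \left(16 - 32\right)\right) = - 55 \left(-25 - 16\right) = \left(-55\right) \left(-41\right) = 2255$)
$h \left(109 - 4\right) = 2255 \left(109 - 4\right) = 2255 \cdot 105 = 236775$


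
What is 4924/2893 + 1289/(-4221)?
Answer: 17055127/12211353 ≈ 1.3967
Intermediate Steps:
4924/2893 + 1289/(-4221) = 4924*(1/2893) + 1289*(-1/4221) = 4924/2893 - 1289/4221 = 17055127/12211353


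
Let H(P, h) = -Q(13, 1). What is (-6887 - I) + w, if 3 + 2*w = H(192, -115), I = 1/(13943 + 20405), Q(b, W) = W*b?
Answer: -236829461/34348 ≈ -6895.0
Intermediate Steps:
I = 1/34348 ≈ 2.9114e-5
H(P, h) = -13
w = -8 (w = -3/2 + (1/2)*(-13) = -3/2 - 13/2 = -8)
(-6887 - I) + w = (-6887 - 1*1/34348) - 8 = (-6887 - 1/34348) - 8 = -236554677/34348 - 8 = -236829461/34348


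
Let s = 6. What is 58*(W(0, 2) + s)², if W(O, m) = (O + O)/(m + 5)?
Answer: 2088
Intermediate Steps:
W(O, m) = 2*O/(5 + m) (W(O, m) = (2*O)/(5 + m) = 2*O/(5 + m))
58*(W(0, 2) + s)² = 58*(2*0/(5 + 2) + 6)² = 58*(2*0/7 + 6)² = 58*(2*0*(⅐) + 6)² = 58*(0 + 6)² = 58*6² = 58*36 = 2088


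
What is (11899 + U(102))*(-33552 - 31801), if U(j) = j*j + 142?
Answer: -1466848085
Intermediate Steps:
U(j) = 142 + j**2 (U(j) = j**2 + 142 = 142 + j**2)
(11899 + U(102))*(-33552 - 31801) = (11899 + (142 + 102**2))*(-33552 - 31801) = (11899 + (142 + 10404))*(-65353) = (11899 + 10546)*(-65353) = 22445*(-65353) = -1466848085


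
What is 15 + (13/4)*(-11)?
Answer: -83/4 ≈ -20.750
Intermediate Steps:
15 + (13/4)*(-11) = 15 - 143/4 = -83/4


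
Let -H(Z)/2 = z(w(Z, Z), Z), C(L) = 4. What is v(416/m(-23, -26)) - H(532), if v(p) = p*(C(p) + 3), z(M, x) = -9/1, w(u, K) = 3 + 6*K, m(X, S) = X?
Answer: -3326/23 ≈ -144.61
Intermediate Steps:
z(M, x) = -9 (z(M, x) = -9*1 = -9)
H(Z) = 18 (H(Z) = -2*(-9) = 18)
v(p) = 7*p (v(p) = p*(4 + 3) = p*7 = 7*p)
v(416/m(-23, -26)) - H(532) = 7*(416/(-23)) - 1*18 = 7*(416*(-1/23)) - 18 = 7*(-416/23) - 18 = -2912/23 - 18 = -3326/23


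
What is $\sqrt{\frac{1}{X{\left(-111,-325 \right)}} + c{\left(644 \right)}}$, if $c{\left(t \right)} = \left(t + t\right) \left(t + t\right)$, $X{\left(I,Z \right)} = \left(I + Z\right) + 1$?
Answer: $\frac{\sqrt{313913677965}}{435} \approx 1288.0$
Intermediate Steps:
$X{\left(I,Z \right)} = 1 + I + Z$
$c{\left(t \right)} = 4 t^{2}$ ($c{\left(t \right)} = 2 t 2 t = 4 t^{2}$)
$\sqrt{\frac{1}{X{\left(-111,-325 \right)}} + c{\left(644 \right)}} = \sqrt{\frac{1}{1 - 111 - 325} + 4 \cdot 644^{2}} = \sqrt{\frac{1}{-435} + 4 \cdot 414736} = \sqrt{- \frac{1}{435} + 1658944} = \sqrt{\frac{721640639}{435}} = \frac{\sqrt{313913677965}}{435}$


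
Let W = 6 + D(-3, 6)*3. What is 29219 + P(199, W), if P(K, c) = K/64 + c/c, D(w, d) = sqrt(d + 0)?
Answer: 1870279/64 ≈ 29223.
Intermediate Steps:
D(w, d) = sqrt(d)
W = 6 + 3*sqrt(6) (W = 6 + sqrt(6)*3 = 6 + 3*sqrt(6) ≈ 13.348)
P(K, c) = 1 + K/64 (P(K, c) = K*(1/64) + 1 = K/64 + 1 = 1 + K/64)
29219 + P(199, W) = 29219 + (1 + (1/64)*199) = 29219 + (1 + 199/64) = 29219 + 263/64 = 1870279/64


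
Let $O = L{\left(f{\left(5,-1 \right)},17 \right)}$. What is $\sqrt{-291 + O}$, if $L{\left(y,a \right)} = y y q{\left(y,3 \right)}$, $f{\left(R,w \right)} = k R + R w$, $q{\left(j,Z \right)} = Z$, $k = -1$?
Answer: $3$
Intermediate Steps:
$f{\left(R,w \right)} = - R + R w$
$L{\left(y,a \right)} = 3 y^{2}$ ($L{\left(y,a \right)} = y y 3 = y^{2} \cdot 3 = 3 y^{2}$)
$O = 300$ ($O = 3 \left(5 \left(-1 - 1\right)\right)^{2} = 3 \left(5 \left(-2\right)\right)^{2} = 3 \left(-10\right)^{2} = 3 \cdot 100 = 300$)
$\sqrt{-291 + O} = \sqrt{-291 + 300} = \sqrt{9} = 3$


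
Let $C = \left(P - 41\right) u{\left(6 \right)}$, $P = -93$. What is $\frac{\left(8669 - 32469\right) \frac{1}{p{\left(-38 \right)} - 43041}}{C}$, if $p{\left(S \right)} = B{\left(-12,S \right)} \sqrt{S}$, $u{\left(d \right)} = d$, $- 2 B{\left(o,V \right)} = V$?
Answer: $- \frac{85364650}{124120273733} - \frac{113050 i \sqrt{38}}{372360821199} \approx -0.00068776 - 1.8715 \cdot 10^{-6} i$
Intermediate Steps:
$B{\left(o,V \right)} = - \frac{V}{2}$
$p{\left(S \right)} = - \frac{S^{\frac{3}{2}}}{2}$ ($p{\left(S \right)} = - \frac{S}{2} \sqrt{S} = - \frac{S^{\frac{3}{2}}}{2}$)
$C = -804$ ($C = \left(-93 - 41\right) 6 = \left(-134\right) 6 = -804$)
$\frac{\left(8669 - 32469\right) \frac{1}{p{\left(-38 \right)} - 43041}}{C} = \frac{\left(8669 - 32469\right) \frac{1}{- \frac{\left(-38\right)^{\frac{3}{2}}}{2} - 43041}}{-804} = - \frac{23800}{- \frac{\left(-38\right) i \sqrt{38}}{2} - 43041} \left(- \frac{1}{804}\right) = - \frac{23800}{19 i \sqrt{38} - 43041} \left(- \frac{1}{804}\right) = - \frac{23800}{-43041 + 19 i \sqrt{38}} \left(- \frac{1}{804}\right) = \frac{5950}{201 \left(-43041 + 19 i \sqrt{38}\right)}$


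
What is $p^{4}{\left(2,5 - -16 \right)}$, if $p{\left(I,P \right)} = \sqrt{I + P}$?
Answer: $529$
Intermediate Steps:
$p^{4}{\left(2,5 - -16 \right)} = \left(\sqrt{2 + \left(5 - -16\right)}\right)^{4} = \left(\sqrt{2 + \left(5 + 16\right)}\right)^{4} = \left(\sqrt{2 + 21}\right)^{4} = \left(\sqrt{23}\right)^{4} = 529$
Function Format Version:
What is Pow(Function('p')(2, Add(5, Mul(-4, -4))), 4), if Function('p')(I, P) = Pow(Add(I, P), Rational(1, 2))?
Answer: 529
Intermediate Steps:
Pow(Function('p')(2, Add(5, Mul(-4, -4))), 4) = Pow(Pow(Add(2, Add(5, Mul(-4, -4))), Rational(1, 2)), 4) = Pow(Pow(Add(2, Add(5, 16)), Rational(1, 2)), 4) = Pow(Pow(Add(2, 21), Rational(1, 2)), 4) = Pow(Pow(23, Rational(1, 2)), 4) = 529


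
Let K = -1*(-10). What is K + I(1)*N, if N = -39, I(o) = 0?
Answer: 10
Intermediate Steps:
K = 10
K + I(1)*N = 10 + 0*(-39) = 10 + 0 = 10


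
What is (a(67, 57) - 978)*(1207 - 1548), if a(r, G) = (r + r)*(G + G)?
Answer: -4875618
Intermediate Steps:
a(r, G) = 4*G*r (a(r, G) = (2*r)*(2*G) = 4*G*r)
(a(67, 57) - 978)*(1207 - 1548) = (4*57*67 - 978)*(1207 - 1548) = (15276 - 978)*(-341) = 14298*(-341) = -4875618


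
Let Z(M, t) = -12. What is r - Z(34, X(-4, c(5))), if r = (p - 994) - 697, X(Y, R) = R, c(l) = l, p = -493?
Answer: -2172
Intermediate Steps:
r = -2184 (r = (-493 - 994) - 697 = -1487 - 697 = -2184)
r - Z(34, X(-4, c(5))) = -2184 - 1*(-12) = -2184 + 12 = -2172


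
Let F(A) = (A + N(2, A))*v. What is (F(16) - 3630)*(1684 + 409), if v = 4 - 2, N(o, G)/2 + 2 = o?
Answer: -7530614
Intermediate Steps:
N(o, G) = -4 + 2*o
v = 2
F(A) = 2*A (F(A) = (A + (-4 + 2*2))*2 = (A + (-4 + 4))*2 = (A + 0)*2 = A*2 = 2*A)
(F(16) - 3630)*(1684 + 409) = (2*16 - 3630)*(1684 + 409) = (32 - 3630)*2093 = -3598*2093 = -7530614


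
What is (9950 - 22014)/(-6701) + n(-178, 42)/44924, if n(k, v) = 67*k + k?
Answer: 115213558/75258931 ≈ 1.5309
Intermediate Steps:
n(k, v) = 68*k
(9950 - 22014)/(-6701) + n(-178, 42)/44924 = (9950 - 22014)/(-6701) + (68*(-178))/44924 = -12064*(-1/6701) - 12104*1/44924 = 12064/6701 - 3026/11231 = 115213558/75258931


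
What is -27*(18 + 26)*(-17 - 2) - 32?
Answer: 22540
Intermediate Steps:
-27*(18 + 26)*(-17 - 2) - 32 = -1188*(-19) - 32 = -27*(-836) - 32 = 22572 - 32 = 22540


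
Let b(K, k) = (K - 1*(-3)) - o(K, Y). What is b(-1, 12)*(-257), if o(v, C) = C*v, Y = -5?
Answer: 771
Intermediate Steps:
b(K, k) = 3 + 6*K (b(K, k) = (K - 1*(-3)) - (-5)*K = (K + 3) + 5*K = (3 + K) + 5*K = 3 + 6*K)
b(-1, 12)*(-257) = (3 + 6*(-1))*(-257) = (3 - 6)*(-257) = -3*(-257) = 771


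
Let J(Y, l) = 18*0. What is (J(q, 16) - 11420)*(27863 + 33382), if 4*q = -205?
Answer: -699417900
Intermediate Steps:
q = -205/4 (q = (1/4)*(-205) = -205/4 ≈ -51.250)
J(Y, l) = 0
(J(q, 16) - 11420)*(27863 + 33382) = (0 - 11420)*(27863 + 33382) = -11420*61245 = -699417900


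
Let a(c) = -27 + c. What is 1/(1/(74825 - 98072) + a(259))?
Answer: 23247/5393303 ≈ 0.0043103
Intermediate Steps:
1/(1/(74825 - 98072) + a(259)) = 1/(1/(74825 - 98072) + (-27 + 259)) = 1/(1/(-23247) + 232) = 1/(-1/23247 + 232) = 1/(5393303/23247) = 23247/5393303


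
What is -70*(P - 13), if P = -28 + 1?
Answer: 2800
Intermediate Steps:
P = -27
-70*(P - 13) = -70*(-27 - 13) = -70*(-40) = 2800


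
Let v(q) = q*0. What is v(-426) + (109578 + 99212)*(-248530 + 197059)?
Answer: -10746630090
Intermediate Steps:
v(q) = 0
v(-426) + (109578 + 99212)*(-248530 + 197059) = 0 + (109578 + 99212)*(-248530 + 197059) = 0 + 208790*(-51471) = 0 - 10746630090 = -10746630090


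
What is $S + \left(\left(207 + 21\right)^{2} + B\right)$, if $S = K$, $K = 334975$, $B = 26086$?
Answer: $413045$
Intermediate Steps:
$S = 334975$
$S + \left(\left(207 + 21\right)^{2} + B\right) = 334975 + \left(\left(207 + 21\right)^{2} + 26086\right) = 334975 + \left(228^{2} + 26086\right) = 334975 + \left(51984 + 26086\right) = 334975 + 78070 = 413045$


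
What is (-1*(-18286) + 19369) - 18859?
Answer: 18796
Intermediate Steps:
(-1*(-18286) + 19369) - 18859 = (18286 + 19369) - 18859 = 37655 - 18859 = 18796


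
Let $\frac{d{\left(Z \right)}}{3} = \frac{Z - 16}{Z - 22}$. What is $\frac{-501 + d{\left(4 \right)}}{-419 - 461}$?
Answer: $\frac{499}{880} \approx 0.56705$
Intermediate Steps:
$d{\left(Z \right)} = \frac{3 \left(-16 + Z\right)}{-22 + Z}$ ($d{\left(Z \right)} = 3 \frac{Z - 16}{Z - 22} = 3 \frac{-16 + Z}{-22 + Z} = \frac{3 \left(-16 + Z\right)}{-22 + Z}$)
$\frac{-501 + d{\left(4 \right)}}{-419 - 461} = \frac{-501 + \frac{3 \left(-16 + 4\right)}{-22 + 4}}{-419 - 461} = \frac{-501 + 3 \frac{1}{-18} \left(-12\right)}{-880} = \left(-501 + 3 \left(- \frac{1}{18}\right) \left(-12\right)\right) \left(- \frac{1}{880}\right) = \left(-501 + 2\right) \left(- \frac{1}{880}\right) = \left(-499\right) \left(- \frac{1}{880}\right) = \frac{499}{880}$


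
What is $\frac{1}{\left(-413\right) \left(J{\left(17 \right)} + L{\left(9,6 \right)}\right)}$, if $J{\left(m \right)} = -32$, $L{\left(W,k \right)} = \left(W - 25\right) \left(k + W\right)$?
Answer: $\frac{1}{112336} \approx 8.9019 \cdot 10^{-6}$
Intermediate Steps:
$L{\left(W,k \right)} = \left(-25 + W\right) \left(W + k\right)$
$\frac{1}{\left(-413\right) \left(J{\left(17 \right)} + L{\left(9,6 \right)}\right)} = \frac{1}{\left(-413\right) \left(-32 + \left(9^{2} - 225 - 150 + 9 \cdot 6\right)\right)} = \frac{1}{\left(-413\right) \left(-32 + \left(81 - 225 - 150 + 54\right)\right)} = \frac{1}{\left(-413\right) \left(-32 - 240\right)} = \frac{1}{\left(-413\right) \left(-272\right)} = \frac{1}{112336}$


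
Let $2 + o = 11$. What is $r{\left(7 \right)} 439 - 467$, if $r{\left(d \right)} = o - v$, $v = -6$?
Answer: $6118$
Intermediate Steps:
$o = 9$ ($o = -2 + 11 = 9$)
$r{\left(d \right)} = 15$ ($r{\left(d \right)} = 9 - -6 = 9 + 6 = 15$)
$r{\left(7 \right)} 439 - 467 = 15 \cdot 439 - 467 = 6585 - 467 = 6118$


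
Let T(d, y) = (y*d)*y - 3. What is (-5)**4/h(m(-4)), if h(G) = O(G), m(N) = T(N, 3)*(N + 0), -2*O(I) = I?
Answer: -625/78 ≈ -8.0128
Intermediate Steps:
O(I) = -I/2
T(d, y) = -3 + d*y**2 (T(d, y) = (d*y)*y - 3 = d*y**2 - 3 = -3 + d*y**2)
m(N) = N*(-3 + 9*N) (m(N) = (-3 + N*3**2)*(N + 0) = (-3 + N*9)*N = (-3 + 9*N)*N = N*(-3 + 9*N))
h(G) = -G/2
(-5)**4/h(m(-4)) = (-5)**4/((-3*(-4)*(-1 + 3*(-4))/2)) = 625/((-3*(-4)*(-1 - 12)/2)) = 625/((-3*(-4)*(-13)/2)) = 625/((-1/2*156)) = 625/(-78) = 625*(-1/78) = -625/78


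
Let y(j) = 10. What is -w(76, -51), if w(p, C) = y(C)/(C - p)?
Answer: 10/127 ≈ 0.078740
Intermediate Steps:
w(p, C) = 10/(C - p)
-w(76, -51) = -10/(-51 - 1*76) = -10/(-51 - 76) = -10/(-127) = -10*(-1)/127 = -1*(-10/127) = 10/127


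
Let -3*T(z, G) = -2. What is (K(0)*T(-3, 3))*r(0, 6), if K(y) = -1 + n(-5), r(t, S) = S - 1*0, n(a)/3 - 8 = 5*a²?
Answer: 1592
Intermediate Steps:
n(a) = 24 + 15*a² (n(a) = 24 + 3*(5*a²) = 24 + 15*a²)
r(t, S) = S (r(t, S) = S + 0 = S)
T(z, G) = ⅔ (T(z, G) = -⅓*(-2) = ⅔)
K(y) = 398 (K(y) = -1 + (24 + 15*(-5)²) = -1 + (24 + 15*25) = -1 + (24 + 375) = -1 + 399 = 398)
(K(0)*T(-3, 3))*r(0, 6) = (398*(⅔))*6 = (796/3)*6 = 1592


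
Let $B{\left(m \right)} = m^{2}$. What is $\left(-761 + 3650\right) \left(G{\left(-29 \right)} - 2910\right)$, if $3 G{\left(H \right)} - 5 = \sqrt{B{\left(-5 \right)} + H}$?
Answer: $-8402175 + 1926 i \approx -8.4022 \cdot 10^{6} + 1926.0 i$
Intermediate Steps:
$G{\left(H \right)} = \frac{5}{3} + \frac{\sqrt{25 + H}}{3}$ ($G{\left(H \right)} = \frac{5}{3} + \frac{\sqrt{\left(-5\right)^{2} + H}}{3} = \frac{5}{3} + \frac{\sqrt{25 + H}}{3}$)
$\left(-761 + 3650\right) \left(G{\left(-29 \right)} - 2910\right) = \left(-761 + 3650\right) \left(\left(\frac{5}{3} + \frac{\sqrt{25 - 29}}{3}\right) - 2910\right) = 2889 \left(\left(\frac{5}{3} + \frac{\sqrt{-4}}{3}\right) - 2910\right) = 2889 \left(\left(\frac{5}{3} + \frac{2 i}{3}\right) - 2910\right) = 2889 \left(- \frac{8725}{3} + \frac{2 i}{3}\right) = -8402175 + 1926 i$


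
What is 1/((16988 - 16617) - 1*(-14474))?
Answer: 1/14845 ≈ 6.7363e-5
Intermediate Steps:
1/((16988 - 16617) - 1*(-14474)) = 1/(371 + 14474) = 1/14845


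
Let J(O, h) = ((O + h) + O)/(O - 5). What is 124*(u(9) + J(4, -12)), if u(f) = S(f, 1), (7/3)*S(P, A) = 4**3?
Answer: 27280/7 ≈ 3897.1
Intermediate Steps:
S(P, A) = 192/7 (S(P, A) = (3/7)*4**3 = (3/7)*64 = 192/7)
u(f) = 192/7
J(O, h) = (h + 2*O)/(-5 + O)
124*(u(9) + J(4, -12)) = 124*(192/7 + (-12 + 2*4)/(-5 + 4)) = 124*(192/7 + (-12 + 8)/(-1)) = 124*(192/7 - 1*(-4)) = 124*(192/7 + 4) = 124*(220/7) = 27280/7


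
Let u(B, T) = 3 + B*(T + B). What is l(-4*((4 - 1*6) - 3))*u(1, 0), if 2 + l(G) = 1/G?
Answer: -39/5 ≈ -7.8000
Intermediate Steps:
u(B, T) = 3 + B*(B + T)
l(G) = -2 + 1/G
l(-4*((4 - 1*6) - 3))*u(1, 0) = (-2 + 1/(-4*((4 - 1*6) - 3)))*(3 + 1² + 1*0) = (-2 + 1/(-4*((4 - 6) - 3)))*(3 + 1 + 0) = (-2 + 1/(-4*(-2 - 3)))*4 = (-2 + 1/(-4*(-5)))*4 = (-2 + 1/20)*4 = -39/20*4 = -39/5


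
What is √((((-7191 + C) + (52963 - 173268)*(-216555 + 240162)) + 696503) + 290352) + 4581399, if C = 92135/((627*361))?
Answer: 4581399 + I*√402918238351488354/11913 ≈ 4.5814e+6 + 53283.0*I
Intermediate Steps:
C = 92135/226347 ≈ 0.40705
√((((-7191 + C) + (52963 - 173268)*(-216555 + 240162)) + 696503) + 290352) + 4581399 = √((((-7191 + 92135/226347) + (52963 - 173268)*(-216555 + 240162)) + 696503) + 290352) + 4581399 = √(((-1627569142/226347 - 120305*23607) + 696503) + 290352) + 4581399 = √(((-1627569142/226347 - 2840040135) + 696503) + 290352) + 4581399 = √((-642836192005987/226347 + 696503) + 290352) + 4581399 = √(-642678540641446/226347 + 290352) + 4581399 = √(-642612820337302/226347) + 4581399 = I*√402918238351488354/11913 + 4581399 = 4581399 + I*√402918238351488354/11913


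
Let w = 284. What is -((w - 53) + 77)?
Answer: -308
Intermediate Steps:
-((w - 53) + 77) = -((284 - 53) + 77) = -(231 + 77) = -1*308 = -308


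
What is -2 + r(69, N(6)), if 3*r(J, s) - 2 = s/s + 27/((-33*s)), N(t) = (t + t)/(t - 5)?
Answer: -45/44 ≈ -1.0227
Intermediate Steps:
N(t) = 2*t/(-5 + t) (N(t) = (2*t)/(-5 + t) = 2*t/(-5 + t))
r(J, s) = 1 - 3/(11*s) (r(J, s) = ⅔ + (s/s + 27/((-33*s)))/3 = ⅔ + (1 + 27*(-1/(33*s)))/3 = ⅔ + (1 - 9/(11*s))/3 = ⅔ + (⅓ - 3/(11*s)) = 1 - 3/(11*s))
-2 + r(69, N(6)) = -2 + (-3/11 + 2*6/(-5 + 6))/((2*6/(-5 + 6))) = -2 + (-3/11 + 2*6/1)/((2*6/1)) = -2 + (-3/11 + 2*6*1)/((2*6*1)) = -2 + (-3/11 + 12)/12 = -2 + (1/12)*(129/11) = -2 + 43/44 = -45/44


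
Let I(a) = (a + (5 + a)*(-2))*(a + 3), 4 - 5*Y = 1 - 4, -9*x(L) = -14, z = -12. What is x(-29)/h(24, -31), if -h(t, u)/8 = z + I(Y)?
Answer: 25/7992 ≈ 0.0031281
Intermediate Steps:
x(L) = 14/9 (x(L) = -⅑*(-14) = 14/9)
Y = 7/5 (Y = ⅘ - (1 - 4)/5 = ⅘ - ⅕*(-3) = ⅘ + ⅗ = 7/5 ≈ 1.4000)
I(a) = (-10 - a)*(3 + a) (I(a) = (a + (-10 - 2*a))*(3 + a) = (-10 - a)*(3 + a))
h(t, u) = 12432/25 (h(t, u) = -8*(-12 + (-30 - (7/5)² - 13*7/5)) = -8*(-12 + (-30 - 1*49/25 - 91/5)) = -8*(-12 + (-30 - 49/25 - 91/5)) = -8*(-12 - 1254/25) = -8*(-1554/25) = 12432/25)
x(-29)/h(24, -31) = 14/(9*(12432/25)) = (14/9)*(25/12432) = 25/7992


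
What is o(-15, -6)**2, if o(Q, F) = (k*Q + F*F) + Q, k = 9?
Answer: 12996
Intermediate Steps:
o(Q, F) = F**2 + 10*Q (o(Q, F) = (9*Q + F*F) + Q = (9*Q + F**2) + Q = (F**2 + 9*Q) + Q = F**2 + 10*Q)
o(-15, -6)**2 = ((-6)**2 + 10*(-15))**2 = (36 - 150)**2 = (-114)**2 = 12996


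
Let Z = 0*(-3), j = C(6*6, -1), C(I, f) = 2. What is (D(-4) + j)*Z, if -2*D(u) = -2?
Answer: 0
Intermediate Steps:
D(u) = 1 (D(u) = -1/2*(-2) = 1)
j = 2
Z = 0
(D(-4) + j)*Z = (1 + 2)*0 = 3*0 = 0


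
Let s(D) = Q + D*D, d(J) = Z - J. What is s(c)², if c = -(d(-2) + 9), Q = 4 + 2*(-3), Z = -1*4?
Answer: 2209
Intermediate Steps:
Z = -4
Q = -2 (Q = 4 - 6 = -2)
d(J) = -4 - J
c = -7 (c = -((-4 - 1*(-2)) + 9) = -((-4 + 2) + 9) = -(-2 + 9) = -1*7 = -7)
s(D) = -2 + D² (s(D) = -2 + D*D = -2 + D²)
s(c)² = (-2 + (-7)²)² = (-2 + 49)² = 47² = 2209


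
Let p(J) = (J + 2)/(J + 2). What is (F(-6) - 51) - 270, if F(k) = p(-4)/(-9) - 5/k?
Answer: -5765/18 ≈ -320.28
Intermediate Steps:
p(J) = 1 (p(J) = (2 + J)/(2 + J) = 1)
F(k) = -⅑ - 5/k (F(k) = 1/(-9) - 5/k = 1*(-⅑) - 5/k = -⅑ - 5/k)
(F(-6) - 51) - 270 = ((⅑)*(-45 - 1*(-6))/(-6) - 51) - 270 = ((⅑)*(-⅙)*(-45 + 6) - 51) - 270 = ((⅑)*(-⅙)*(-39) - 51) - 270 = (13/18 - 51) - 270 = -905/18 - 270 = -5765/18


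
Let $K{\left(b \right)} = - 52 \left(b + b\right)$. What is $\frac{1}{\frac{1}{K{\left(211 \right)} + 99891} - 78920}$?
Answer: $- \frac{77947}{6151577239} \approx -1.2671 \cdot 10^{-5}$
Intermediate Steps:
$K{\left(b \right)} = - 104 b$ ($K{\left(b \right)} = - 52 \cdot 2 b = - 104 b$)
$\frac{1}{\frac{1}{K{\left(211 \right)} + 99891} - 78920} = \frac{1}{\frac{1}{\left(-104\right) 211 + 99891} - 78920} = \frac{1}{\frac{1}{-21944 + 99891} - 78920} = \frac{1}{\frac{1}{77947} - 78920} = \frac{1}{- \frac{6151577239}{77947}} = - \frac{77947}{6151577239}$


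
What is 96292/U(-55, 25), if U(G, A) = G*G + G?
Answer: 48146/1485 ≈ 32.422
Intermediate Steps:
U(G, A) = G + G**2 (U(G, A) = G**2 + G = G + G**2)
96292/U(-55, 25) = 96292/((-55*(1 - 55))) = 96292/((-55*(-54))) = 96292/2970 = 96292*(1/2970) = 48146/1485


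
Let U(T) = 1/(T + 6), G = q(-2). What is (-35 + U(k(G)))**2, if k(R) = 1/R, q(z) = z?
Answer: 146689/121 ≈ 1212.3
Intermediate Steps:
G = -2
U(T) = 1/(6 + T)
(-35 + U(k(G)))**2 = (-35 + 1/(6 + 1/(-2)))**2 = (-35 + 1/(6 - 1/2))**2 = (-35 + 1/(11/2))**2 = (-35 + 2/11)**2 = (-383/11)**2 = 146689/121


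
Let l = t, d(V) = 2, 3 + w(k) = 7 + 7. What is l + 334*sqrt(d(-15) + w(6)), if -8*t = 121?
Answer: -121/8 + 334*sqrt(13) ≈ 1189.1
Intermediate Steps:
w(k) = 11 (w(k) = -3 + (7 + 7) = -3 + 14 = 11)
t = -121/8 (t = -1/8*121 = -121/8 ≈ -15.125)
l = -121/8 ≈ -15.125
l + 334*sqrt(d(-15) + w(6)) = -121/8 + 334*sqrt(2 + 11) = -121/8 + 334*sqrt(13)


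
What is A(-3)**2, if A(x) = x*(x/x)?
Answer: 9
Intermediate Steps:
A(x) = x (A(x) = x*1 = x)
A(-3)**2 = (-3)**2 = 9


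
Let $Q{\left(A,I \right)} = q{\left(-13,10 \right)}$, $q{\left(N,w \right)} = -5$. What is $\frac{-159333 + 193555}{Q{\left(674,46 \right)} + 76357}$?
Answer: $\frac{17111}{38176} \approx 0.44821$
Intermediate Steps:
$Q{\left(A,I \right)} = -5$
$\frac{-159333 + 193555}{Q{\left(674,46 \right)} + 76357} = \frac{-159333 + 193555}{-5 + 76357} = \frac{34222}{76352} = 34222 \cdot \frac{1}{76352} = \frac{17111}{38176}$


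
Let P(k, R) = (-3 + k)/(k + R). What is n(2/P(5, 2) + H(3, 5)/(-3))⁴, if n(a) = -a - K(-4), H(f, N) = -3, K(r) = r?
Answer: 256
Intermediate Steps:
P(k, R) = (-3 + k)/(R + k)
n(a) = 4 - a (n(a) = -a - 1*(-4) = -a + 4 = 4 - a)
n(2/P(5, 2) + H(3, 5)/(-3))⁴ = (4 - (2/(((-3 + 5)/(2 + 5))) - 3/(-3)))⁴ = (4 - (2/((2/7)) - 3*(-⅓)))⁴ = (4 - (2/(((⅐)*2)) + 1))⁴ = (4 - (2/(2/7) + 1))⁴ = (4 - (2*(7/2) + 1))⁴ = (4 - (7 + 1))⁴ = (4 - 1*8)⁴ = (4 - 8)⁴ = (-4)⁴ = 256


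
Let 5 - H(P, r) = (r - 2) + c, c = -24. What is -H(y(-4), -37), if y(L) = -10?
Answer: -68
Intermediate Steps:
H(P, r) = 31 - r (H(P, r) = 5 - ((r - 2) - 24) = 5 - ((-2 + r) - 24) = 5 - (-26 + r) = 5 + (26 - r) = 31 - r)
-H(y(-4), -37) = -(31 - 1*(-37)) = -(31 + 37) = -1*68 = -68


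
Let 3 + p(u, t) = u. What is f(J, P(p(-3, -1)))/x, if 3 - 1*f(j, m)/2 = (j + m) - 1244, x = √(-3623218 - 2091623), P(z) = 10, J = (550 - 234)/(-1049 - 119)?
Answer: -361283*I*√5714841/834366786 ≈ -1.0351*I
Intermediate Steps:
p(u, t) = -3 + u
J = -79/292 (J = 316/(-1168) = 316*(-1/1168) = -79/292 ≈ -0.27055)
x = I*√5714841 (x = √(-5714841) = I*√5714841 ≈ 2390.6*I)
f(j, m) = 2494 - 2*j - 2*m (f(j, m) = 6 - 2*((j + m) - 1244) = 6 - 2*(-1244 + j + m) = 6 + (2488 - 2*j - 2*m) = 2494 - 2*j - 2*m)
f(J, P(p(-3, -1)))/x = (2494 - 2*(-79/292) - 2*10)/((I*√5714841)) = (2494 + 79/146 - 20)*(-I*√5714841/5714841) = 361283*(-I*√5714841/5714841)/146 = -361283*I*√5714841/834366786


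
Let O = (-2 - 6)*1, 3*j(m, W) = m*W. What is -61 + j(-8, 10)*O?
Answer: 457/3 ≈ 152.33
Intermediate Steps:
j(m, W) = W*m/3 (j(m, W) = (m*W)/3 = (W*m)/3 = W*m/3)
O = -8 (O = -8*1 = -8)
-61 + j(-8, 10)*O = -61 + ((⅓)*10*(-8))*(-8) = -61 - 80/3*(-8) = -61 + 640/3 = 457/3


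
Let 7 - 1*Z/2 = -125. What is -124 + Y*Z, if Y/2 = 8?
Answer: 4100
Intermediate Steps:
Z = 264 (Z = 14 - 2*(-125) = 14 + 250 = 264)
Y = 16 (Y = 2*8 = 16)
-124 + Y*Z = -124 + 16*264 = -124 + 4224 = 4100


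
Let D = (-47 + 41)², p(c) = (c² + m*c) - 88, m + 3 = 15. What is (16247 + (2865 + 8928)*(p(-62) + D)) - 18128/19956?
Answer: 179410976047/4989 ≈ 3.5961e+7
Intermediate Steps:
m = 12 (m = -3 + 15 = 12)
p(c) = -88 + c² + 12*c (p(c) = (c² + 12*c) - 88 = -88 + c² + 12*c)
D = 36 (D = (-6)² = 36)
(16247 + (2865 + 8928)*(p(-62) + D)) - 18128/19956 = (16247 + (2865 + 8928)*((-88 + (-62)² + 12*(-62)) + 36)) - 18128/19956 = (16247 + 11793*((-88 + 3844 - 744) + 36)) - 18128*1/19956 = (16247 + 11793*(3012 + 36)) - 4532/4989 = (16247 + 11793*3048) - 4532/4989 = (16247 + 35945064) - 4532/4989 = 35961311 - 4532/4989 = 179410976047/4989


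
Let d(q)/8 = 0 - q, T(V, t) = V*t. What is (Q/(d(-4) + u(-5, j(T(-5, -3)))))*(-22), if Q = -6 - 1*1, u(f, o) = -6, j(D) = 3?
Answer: 77/13 ≈ 5.9231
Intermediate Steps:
d(q) = -8*q (d(q) = 8*(0 - q) = 8*(-q) = -8*q)
Q = -7 (Q = -6 - 1 = -7)
(Q/(d(-4) + u(-5, j(T(-5, -3)))))*(-22) = -7/(-8*(-4) - 6)*(-22) = -7/(32 - 6)*(-22) = -7/26*(-22) = 77/13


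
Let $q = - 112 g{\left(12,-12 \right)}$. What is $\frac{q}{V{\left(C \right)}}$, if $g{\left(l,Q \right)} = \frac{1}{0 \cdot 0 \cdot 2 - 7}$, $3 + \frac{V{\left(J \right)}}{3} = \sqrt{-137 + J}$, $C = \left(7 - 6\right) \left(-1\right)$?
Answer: $- \frac{16}{147} - \frac{16 i \sqrt{138}}{441} \approx -0.10884 - 0.42621 i$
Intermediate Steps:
$C = -1$ ($C = 1 \left(-1\right) = -1$)
$V{\left(J \right)} = -9 + 3 \sqrt{-137 + J}$
$g{\left(l,Q \right)} = - \frac{1}{7}$ ($g{\left(l,Q \right)} = \frac{1}{0 \cdot 2 - 7} = \frac{1}{0 - 7} = \frac{1}{-7} = - \frac{1}{7}$)
$q = 16$ ($q = \left(-112\right) \left(- \frac{1}{7}\right) = 16$)
$\frac{q}{V{\left(C \right)}} = \frac{16}{-9 + 3 \sqrt{-137 - 1}} = \frac{16}{-9 + 3 \sqrt{-138}} = \frac{16}{-9 + 3 i \sqrt{138}}$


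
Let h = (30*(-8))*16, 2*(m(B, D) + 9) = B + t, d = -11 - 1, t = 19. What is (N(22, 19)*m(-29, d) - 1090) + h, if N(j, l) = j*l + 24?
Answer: -11118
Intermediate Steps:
d = -12
m(B, D) = ½ + B/2 (m(B, D) = -9 + (B + 19)/2 = -9 + (19 + B)/2 = -9 + (19/2 + B/2) = ½ + B/2)
N(j, l) = 24 + j*l
h = -3840 (h = -240*16 = -3840)
(N(22, 19)*m(-29, d) - 1090) + h = ((24 + 22*19)*(½ + (½)*(-29)) - 1090) - 3840 = ((24 + 418)*(½ - 29/2) - 1090) - 3840 = (442*(-14) - 1090) - 3840 = (-6188 - 1090) - 3840 = -7278 - 3840 = -11118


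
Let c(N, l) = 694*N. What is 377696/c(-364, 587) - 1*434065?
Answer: -13706517717/31577 ≈ -4.3407e+5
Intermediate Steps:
377696/c(-364, 587) - 1*434065 = 377696/((694*(-364))) - 1*434065 = 377696/(-252616) - 434065 = 377696*(-1/252616) - 434065 = -47212/31577 - 434065 = -13706517717/31577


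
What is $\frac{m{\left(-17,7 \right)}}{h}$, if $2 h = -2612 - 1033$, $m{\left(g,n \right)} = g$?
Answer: $\frac{34}{3645} \approx 0.0093278$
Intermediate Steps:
$h = - \frac{3645}{2}$ ($h = \frac{-2612 - 1033}{2} = \frac{1}{2} \left(-3645\right) = - \frac{3645}{2} \approx -1822.5$)
$\frac{m{\left(-17,7 \right)}}{h} = - \frac{17}{- \frac{3645}{2}} = \left(-17\right) \left(- \frac{2}{3645}\right) = \frac{34}{3645}$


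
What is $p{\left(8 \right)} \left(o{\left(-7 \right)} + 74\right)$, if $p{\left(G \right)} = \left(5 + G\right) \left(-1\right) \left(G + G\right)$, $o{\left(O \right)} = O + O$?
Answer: $-12480$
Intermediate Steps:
$o{\left(O \right)} = 2 O$
$p{\left(G \right)} = 2 G \left(-5 - G\right)$ ($p{\left(G \right)} = \left(-5 - G\right) 2 G = 2 G \left(-5 - G\right)$)
$p{\left(8 \right)} \left(o{\left(-7 \right)} + 74\right) = \left(-2\right) 8 \left(5 + 8\right) \left(2 \left(-7\right) + 74\right) = \left(-2\right) 8 \cdot 13 \left(-14 + 74\right) = \left(-208\right) 60 = -12480$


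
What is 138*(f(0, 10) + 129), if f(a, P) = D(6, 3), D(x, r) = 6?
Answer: 18630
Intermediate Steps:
f(a, P) = 6
138*(f(0, 10) + 129) = 138*(6 + 129) = 138*135 = 18630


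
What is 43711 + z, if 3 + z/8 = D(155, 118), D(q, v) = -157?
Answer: 42431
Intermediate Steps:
z = -1280 (z = -24 + 8*(-157) = -24 - 1256 = -1280)
43711 + z = 43711 - 1280 = 42431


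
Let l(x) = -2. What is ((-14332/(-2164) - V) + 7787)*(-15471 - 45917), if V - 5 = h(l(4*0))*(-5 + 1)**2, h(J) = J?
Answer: -259729988316/541 ≈ -4.8009e+8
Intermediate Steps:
V = -27 (V = 5 - 2*(-5 + 1)**2 = 5 - 2*(-4)**2 = 5 - 2*16 = 5 - 32 = -27)
((-14332/(-2164) - V) + 7787)*(-15471 - 45917) = ((-14332/(-2164) - 1*(-27)) + 7787)*(-15471 - 45917) = ((-14332*(-1/2164) + 27) + 7787)*(-61388) = ((3583/541 + 27) + 7787)*(-61388) = (18190/541 + 7787)*(-61388) = (4230957/541)*(-61388) = -259729988316/541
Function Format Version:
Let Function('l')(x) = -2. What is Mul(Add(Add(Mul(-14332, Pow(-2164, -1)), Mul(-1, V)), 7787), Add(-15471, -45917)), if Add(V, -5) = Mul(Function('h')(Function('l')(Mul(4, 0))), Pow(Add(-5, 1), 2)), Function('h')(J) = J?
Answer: Rational(-259729988316, 541) ≈ -4.8009e+8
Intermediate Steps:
V = -27 (V = Add(5, Mul(-2, Pow(Add(-5, 1), 2))) = Add(5, Mul(-2, Pow(-4, 2))) = Add(5, Mul(-2, 16)) = Add(5, -32) = -27)
Mul(Add(Add(Mul(-14332, Pow(-2164, -1)), Mul(-1, V)), 7787), Add(-15471, -45917)) = Mul(Add(Add(Mul(-14332, Pow(-2164, -1)), Mul(-1, -27)), 7787), Add(-15471, -45917)) = Mul(Add(Add(Mul(-14332, Rational(-1, 2164)), 27), 7787), -61388) = Mul(Add(Add(Rational(3583, 541), 27), 7787), -61388) = Mul(Add(Rational(18190, 541), 7787), -61388) = Mul(Rational(4230957, 541), -61388) = Rational(-259729988316, 541)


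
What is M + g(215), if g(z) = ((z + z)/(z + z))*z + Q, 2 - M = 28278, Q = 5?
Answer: -28056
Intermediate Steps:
M = -28276 (M = 2 - 1*28278 = 2 - 28278 = -28276)
g(z) = 5 + z (g(z) = ((z + z)/(z + z))*z + 5 = ((2*z)/((2*z)))*z + 5 = ((2*z)*(1/(2*z)))*z + 5 = 1*z + 5 = z + 5 = 5 + z)
M + g(215) = -28276 + (5 + 215) = -28276 + 220 = -28056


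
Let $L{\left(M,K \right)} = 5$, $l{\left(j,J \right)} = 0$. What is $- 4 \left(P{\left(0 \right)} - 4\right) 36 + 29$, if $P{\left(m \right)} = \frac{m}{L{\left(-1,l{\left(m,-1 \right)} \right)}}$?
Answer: $605$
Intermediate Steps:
$P{\left(m \right)} = \frac{m}{5}$
$- 4 \left(P{\left(0 \right)} - 4\right) 36 + 29 = - 4 \left(\frac{1}{5} \cdot 0 - 4\right) 36 + 29 = - 4 \left(0 - 4\right) 36 + 29 = \left(-4\right) \left(-4\right) 36 + 29 = 16 \cdot 36 + 29 = 576 + 29 = 605$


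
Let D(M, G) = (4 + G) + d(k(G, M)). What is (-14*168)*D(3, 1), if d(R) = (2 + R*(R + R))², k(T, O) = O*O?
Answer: -63271152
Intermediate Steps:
k(T, O) = O²
d(R) = (2 + 2*R²)² (d(R) = (2 + R*(2*R))² = (2 + 2*R²)²)
D(M, G) = 4 + G + 4*(1 + M⁴)² (D(M, G) = (4 + G) + 4*(1 + (M²)²)² = (4 + G) + 4*(1 + M⁴)² = 4 + G + 4*(1 + M⁴)²)
(-14*168)*D(3, 1) = (-14*168)*(4 + 1 + 4*(1 + 3⁴)²) = -2352*(4 + 1 + 4*(1 + 81)²) = -2352*(4 + 1 + 4*82²) = -2352*(4 + 1 + 4*6724) = -2352*(4 + 1 + 26896) = -2352*26901 = -63271152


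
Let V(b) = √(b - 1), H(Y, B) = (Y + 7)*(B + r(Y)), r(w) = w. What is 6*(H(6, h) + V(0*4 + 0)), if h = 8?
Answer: 1092 + 6*I ≈ 1092.0 + 6.0*I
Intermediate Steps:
H(Y, B) = (7 + Y)*(B + Y) (H(Y, B) = (Y + 7)*(B + Y) = (7 + Y)*(B + Y))
V(b) = √(-1 + b)
6*(H(6, h) + V(0*4 + 0)) = 6*((6² + 7*8 + 7*6 + 8*6) + √(-1 + (0*4 + 0))) = 6*((36 + 56 + 42 + 48) + √(-1 + (0 + 0))) = 6*(182 + √(-1 + 0)) = 6*(182 + √(-1)) = 6*(182 + I) = 1092 + 6*I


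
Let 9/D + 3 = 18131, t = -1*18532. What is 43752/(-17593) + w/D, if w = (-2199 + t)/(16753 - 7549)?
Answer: -1653819289124/364333437 ≈ -4539.3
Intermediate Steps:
t = -18532
D = 9/18128 (D = 9/(-3 + 18131) = 9/18128 ≈ 0.00049647)
w = -20731/9204 (w = (-2199 - 18532)/(16753 - 7549) = -20731/9204 ≈ -2.2524)
43752/(-17593) + w/D = 43752/(-17593) - 20731/(9204*9/18128) = 43752*(-1/17593) - 20731/9204*18128/9 = -43752/17593 - 93952892/20709 = -1653819289124/364333437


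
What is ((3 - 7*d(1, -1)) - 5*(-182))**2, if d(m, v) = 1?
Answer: 820836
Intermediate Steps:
((3 - 7*d(1, -1)) - 5*(-182))**2 = ((3 - 7*1) - 5*(-182))**2 = ((3 - 7) + 910)**2 = (-4 + 910)**2 = 906**2 = 820836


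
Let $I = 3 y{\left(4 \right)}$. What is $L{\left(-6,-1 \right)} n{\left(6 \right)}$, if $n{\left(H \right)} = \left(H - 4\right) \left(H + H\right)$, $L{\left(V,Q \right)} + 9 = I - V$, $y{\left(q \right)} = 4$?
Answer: $216$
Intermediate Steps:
$I = 12$ ($I = 3 \cdot 4 = 12$)
$L{\left(V,Q \right)} = 3 - V$ ($L{\left(V,Q \right)} = -9 - \left(-12 + V\right) = 3 - V$)
$n{\left(H \right)} = 2 H \left(-4 + H\right)$ ($n{\left(H \right)} = \left(-4 + H\right) 2 H = 2 H \left(-4 + H\right)$)
$L{\left(-6,-1 \right)} n{\left(6 \right)} = \left(3 - -6\right) 2 \cdot 6 \left(-4 + 6\right) = \left(3 + 6\right) 2 \cdot 6 \cdot 2 = 9 \cdot 24 = 216$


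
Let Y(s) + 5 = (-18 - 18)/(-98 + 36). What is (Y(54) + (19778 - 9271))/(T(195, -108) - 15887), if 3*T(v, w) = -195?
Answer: -81395/123628 ≈ -0.65839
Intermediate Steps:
T(v, w) = -65 (T(v, w) = (⅓)*(-195) = -65)
Y(s) = -137/31 (Y(s) = -5 + (-18 - 18)/(-98 + 36) = -5 - 36/(-62) = -5 - 36*(-1/62) = -5 + 18/31 = -137/31)
(Y(54) + (19778 - 9271))/(T(195, -108) - 15887) = (-137/31 + (19778 - 9271))/(-65 - 15887) = (-137/31 + 10507)/(-15952) = (325580/31)*(-1/15952) = -81395/123628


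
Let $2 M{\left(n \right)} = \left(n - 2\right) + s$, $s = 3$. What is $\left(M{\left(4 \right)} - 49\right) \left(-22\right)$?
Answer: $1023$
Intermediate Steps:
$M{\left(n \right)} = \frac{1}{2} + \frac{n}{2}$ ($M{\left(n \right)} = \frac{\left(n - 2\right) + 3}{2} = \frac{\left(-2 + n\right) + 3}{2} = \frac{1 + n}{2} = \frac{1}{2} + \frac{n}{2}$)
$\left(M{\left(4 \right)} - 49\right) \left(-22\right) = \left(\left(\frac{1}{2} + \frac{1}{2} \cdot 4\right) - 49\right) \left(-22\right) = \left(\left(\frac{1}{2} + 2\right) - 49\right) \left(-22\right) = \left(\frac{5}{2} - 49\right) \left(-22\right) = \left(- \frac{93}{2}\right) \left(-22\right) = 1023$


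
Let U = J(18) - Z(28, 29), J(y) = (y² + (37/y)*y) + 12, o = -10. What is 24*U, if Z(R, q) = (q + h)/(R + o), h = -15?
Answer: 26800/3 ≈ 8933.3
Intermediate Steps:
Z(R, q) = (-15 + q)/(-10 + R) (Z(R, q) = (q - 15)/(R - 10) = (-15 + q)/(-10 + R))
J(y) = 49 + y² (J(y) = (y² + 37) + 12 = (37 + y²) + 12 = 49 + y²)
U = 3350/9 (U = (49 + 18²) - (-15 + 29)/(-10 + 28) = (49 + 324) - 14/18 = 373 - 14/18 = 373 - 1*7/9 = 373 - 7/9 = 3350/9 ≈ 372.22)
24*U = 24*(3350/9) = 26800/3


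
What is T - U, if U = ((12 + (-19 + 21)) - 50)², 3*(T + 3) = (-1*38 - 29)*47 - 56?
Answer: -7102/3 ≈ -2367.3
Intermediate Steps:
T = -3214/3 (T = -3 + ((-1*38 - 29)*47 - 56)/3 = -3 + ((-38 - 29)*47 - 56)/3 = -3 + (-67*47 - 56)/3 = -3 + (-3149 - 56)/3 = -3 + (⅓)*(-3205) = -3 - 3205/3 = -3214/3 ≈ -1071.3)
U = 1296 (U = ((12 + 2) - 50)² = (14 - 50)² = (-36)² = 1296)
T - U = -3214/3 - 1*1296 = -3214/3 - 1296 = -7102/3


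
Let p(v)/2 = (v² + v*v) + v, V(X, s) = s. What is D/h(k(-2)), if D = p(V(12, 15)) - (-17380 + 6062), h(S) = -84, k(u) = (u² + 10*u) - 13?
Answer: -3062/21 ≈ -145.81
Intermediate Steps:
k(u) = -13 + u² + 10*u
p(v) = 2*v + 4*v² (p(v) = 2*((v² + v*v) + v) = 2*((v² + v²) + v) = 2*(2*v² + v) = 2*(v + 2*v²) = 2*v + 4*v²)
D = 12248 (D = 2*15*(1 + 2*15) - (-17380 + 6062) = 2*15*(1 + 30) - 1*(-11318) = 2*15*31 + 11318 = 930 + 11318 = 12248)
D/h(k(-2)) = 12248/(-84) = 12248*(-1/84) = -3062/21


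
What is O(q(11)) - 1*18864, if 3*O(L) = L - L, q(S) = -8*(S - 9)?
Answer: -18864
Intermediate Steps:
q(S) = 72 - 8*S (q(S) = -8*(-9 + S) = 72 - 8*S)
O(L) = 0 (O(L) = (L - L)/3 = (1/3)*0 = 0)
O(q(11)) - 1*18864 = 0 - 1*18864 = 0 - 18864 = -18864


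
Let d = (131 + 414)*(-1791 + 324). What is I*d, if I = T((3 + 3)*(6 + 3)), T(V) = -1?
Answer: 799515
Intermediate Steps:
d = -799515 (d = 545*(-1467) = -799515)
I = -1
I*d = -1*(-799515) = 799515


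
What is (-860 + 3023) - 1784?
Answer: 379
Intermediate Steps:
(-860 + 3023) - 1784 = 2163 - 1784 = 379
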